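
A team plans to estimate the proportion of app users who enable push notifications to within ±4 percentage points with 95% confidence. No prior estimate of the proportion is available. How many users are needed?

For a proportion with margin E = 0.04 at 95% confidence, z = 1.960.
With no prior estimate, use p = 0.5, which maximizes p(1−p) at 0.25.
n = 0.25 × (z/E)² = 0.25 × (1.960/0.04)² = 600.25
Round up: n = 601.

601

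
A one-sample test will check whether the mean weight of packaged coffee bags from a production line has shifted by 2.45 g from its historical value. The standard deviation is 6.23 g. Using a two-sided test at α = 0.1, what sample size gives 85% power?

For a one-sample z-test, n = ((z_{α/2} + z_β)·σ/δ)².
z_{α/2} = 1.645 (two-sided α = 0.1); z_β = 1.036 (power 85% → β = 0.15).
n = (2.681 × 6.23 / 2.45)² = 46.48
Round up: n = 47.

47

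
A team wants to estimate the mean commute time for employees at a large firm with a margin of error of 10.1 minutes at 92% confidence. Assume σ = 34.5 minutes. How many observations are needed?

n = 36

For a mean, the margin of error is E = z·σ/√n, so n = (zσ/E)².
At 92% confidence, z = 1.751.
n = (1.751 × 34.5 / 10.1)² = 35.77
Round up: n = 36.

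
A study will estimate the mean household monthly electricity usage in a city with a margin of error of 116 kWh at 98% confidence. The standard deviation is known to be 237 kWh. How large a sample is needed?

n = 23

For a mean, the margin of error is E = z·σ/√n, so n = (zσ/E)².
At 98% confidence, z = 2.326.
n = (2.326 × 237 / 116)² = 22.58
Round up: n = 23.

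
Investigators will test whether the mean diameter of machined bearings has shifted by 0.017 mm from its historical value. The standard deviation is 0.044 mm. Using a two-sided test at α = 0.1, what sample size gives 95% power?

n = 73

For a one-sample z-test, n = ((z_{α/2} + z_β)·σ/δ)².
z_{α/2} = 1.645 (two-sided α = 0.1); z_β = 1.645 (power 95% → β = 0.05).
n = (3.290 × 0.044 / 0.017)² = 72.51
Round up: n = 73.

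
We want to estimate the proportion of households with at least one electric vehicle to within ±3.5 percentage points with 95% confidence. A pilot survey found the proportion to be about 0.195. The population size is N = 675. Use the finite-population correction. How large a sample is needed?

For a proportion with margin E = 0.035 at 95% confidence, z = 1.960.
n = p̂(1−p̂)(z/E)² = 0.195 × 0.805 × (1.960/0.035)² = 492.27 — call this n₀.
Finite-population correction with N = 675: n = n₀ / (1 + (n₀−1)/N) = 492.27 / 1.728 = 284.88
Round up: n = 285.

n = 285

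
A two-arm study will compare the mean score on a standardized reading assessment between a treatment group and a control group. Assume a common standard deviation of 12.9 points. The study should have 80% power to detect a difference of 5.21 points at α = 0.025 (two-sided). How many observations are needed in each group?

117 per group

For two equal groups, n per group = 2·((z_{α/2} + z_β)·σ/δ)².
z_{α/2} = 2.241; z_β = 0.842 (power 80%).
n = 2 × (3.083 × 12.9 / 5.21)² = 2 × 58.27 = 116.54
Round up: n = 117 per group.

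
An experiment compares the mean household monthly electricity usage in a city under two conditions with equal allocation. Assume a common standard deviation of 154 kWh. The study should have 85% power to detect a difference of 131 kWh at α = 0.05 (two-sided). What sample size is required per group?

For two equal groups, n per group = 2·((z_{α/2} + z_β)·σ/δ)².
z_{α/2} = 1.960; z_β = 1.036 (power 85%).
n = 2 × (2.996 × 154 / 131)² = 2 × 12.40 = 24.80
Round up: n = 25 per group.

25 per group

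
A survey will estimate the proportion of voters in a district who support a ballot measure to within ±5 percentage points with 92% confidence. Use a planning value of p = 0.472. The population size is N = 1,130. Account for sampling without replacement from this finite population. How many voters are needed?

241

For a proportion with margin E = 0.05 at 92% confidence, z = 1.751.
n = p̂(1−p̂)(z/E)² = 0.472 × 0.528 × (1.751/0.05)² = 305.64 — call this n₀.
Finite-population correction with N = 1,130: n = n₀ / (1 + (n₀−1)/N) = 305.64 / 1.27 = 240.66
Round up: n = 241.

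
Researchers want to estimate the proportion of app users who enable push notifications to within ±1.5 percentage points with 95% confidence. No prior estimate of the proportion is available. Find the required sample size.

4269

For a proportion with margin E = 0.015 at 95% confidence, z = 1.960.
With no prior estimate, use p = 0.5, which maximizes p(1−p) at 0.25.
n = 0.25 × (z/E)² = 0.25 × (1.960/0.015)² = 4268.44
Round up: n = 4269.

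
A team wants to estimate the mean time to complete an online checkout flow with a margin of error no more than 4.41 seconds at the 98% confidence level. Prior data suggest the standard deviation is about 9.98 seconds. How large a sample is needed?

For a mean, the margin of error is E = z·σ/√n, so n = (zσ/E)².
At 98% confidence, z = 2.326.
n = (2.326 × 9.98 / 4.41)² = 27.71
Round up: n = 28.

28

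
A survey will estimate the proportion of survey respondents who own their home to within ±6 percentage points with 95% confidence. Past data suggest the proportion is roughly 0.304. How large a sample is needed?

For a proportion with margin E = 0.06 at 95% confidence, z = 1.960.
n = p̂(1−p̂)(z/E)² = 0.304 × 0.696 × (1.960/0.06)² = 225.78
Round up: n = 226.

226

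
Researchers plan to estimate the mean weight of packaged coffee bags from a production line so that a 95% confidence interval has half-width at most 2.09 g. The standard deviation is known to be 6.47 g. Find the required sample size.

For a mean, the margin of error is E = z·σ/√n, so n = (zσ/E)².
At 95% confidence, z = 1.960.
n = (1.960 × 6.47 / 2.09)² = 36.82
Round up: n = 37.

37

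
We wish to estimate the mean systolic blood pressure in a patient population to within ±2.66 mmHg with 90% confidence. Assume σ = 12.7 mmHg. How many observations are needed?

For a mean, the margin of error is E = z·σ/√n, so n = (zσ/E)².
At 90% confidence, z = 1.645.
n = (1.645 × 12.7 / 2.66)² = 61.68
Round up: n = 62.

62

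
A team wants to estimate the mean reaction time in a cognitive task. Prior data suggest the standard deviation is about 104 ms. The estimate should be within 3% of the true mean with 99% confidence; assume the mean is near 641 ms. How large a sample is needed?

195

For a mean, the margin of error is E = z·σ/√n, so n = (zσ/E)².
At 99% confidence, z = 2.576.
E = 3% of 641 = 19.23 ms.
n = (2.576 × 104 / 19.23)² = 194.09
Round up: n = 195.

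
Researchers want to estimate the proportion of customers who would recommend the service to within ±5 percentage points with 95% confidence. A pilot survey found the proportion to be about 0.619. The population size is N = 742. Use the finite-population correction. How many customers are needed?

n = 244

For a proportion with margin E = 0.05 at 95% confidence, z = 1.960.
n = p̂(1−p̂)(z/E)² = 0.619 × 0.381 × (1.960/0.05)² = 362.40 — call this n₀.
Finite-population correction with N = 742: n = n₀ / (1 + (n₀−1)/N) = 362.40 / 1.487 = 243.71
Round up: n = 244.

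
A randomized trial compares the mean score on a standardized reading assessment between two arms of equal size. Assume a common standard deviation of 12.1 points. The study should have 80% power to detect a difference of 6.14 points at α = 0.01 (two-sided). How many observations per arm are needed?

91 per group

For two equal groups, n per group = 2·((z_{α/2} + z_β)·σ/δ)².
z_{α/2} = 2.576; z_β = 0.842 (power 80%).
n = 2 × (3.418 × 12.1 / 6.14)² = 2 × 45.37 = 90.74
Round up: n = 91 per group.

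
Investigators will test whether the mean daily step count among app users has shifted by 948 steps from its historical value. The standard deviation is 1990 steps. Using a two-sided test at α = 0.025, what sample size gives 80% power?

For a one-sample z-test, n = ((z_{α/2} + z_β)·σ/δ)².
z_{α/2} = 2.241 (two-sided α = 0.025); z_β = 0.842 (power 80% → β = 0.2).
n = (3.083 × 1990 / 948)² = 41.88
Round up: n = 42.

42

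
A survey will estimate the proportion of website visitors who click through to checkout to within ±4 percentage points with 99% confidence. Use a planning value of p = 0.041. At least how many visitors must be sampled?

n = 164

For a proportion with margin E = 0.04 at 99% confidence, z = 2.576.
n = p̂(1−p̂)(z/E)² = 0.041 × 0.959 × (2.576/0.04)² = 163.07
Round up: n = 164.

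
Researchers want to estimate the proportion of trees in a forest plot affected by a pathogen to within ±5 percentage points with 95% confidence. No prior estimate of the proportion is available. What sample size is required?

For a proportion with margin E = 0.05 at 95% confidence, z = 1.960.
With no prior estimate, use p = 0.5, which maximizes p(1−p) at 0.25.
n = 0.25 × (z/E)² = 0.25 × (1.960/0.05)² = 384.16
Round up: n = 385.

385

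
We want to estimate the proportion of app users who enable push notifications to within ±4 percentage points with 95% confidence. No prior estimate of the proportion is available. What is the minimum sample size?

601

For a proportion with margin E = 0.04 at 95% confidence, z = 1.960.
With no prior estimate, use p = 0.5, which maximizes p(1−p) at 0.25.
n = 0.25 × (z/E)² = 0.25 × (1.960/0.04)² = 600.25
Round up: n = 601.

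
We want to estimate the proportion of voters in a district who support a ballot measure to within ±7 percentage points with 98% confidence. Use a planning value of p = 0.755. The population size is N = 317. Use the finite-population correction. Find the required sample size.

For a proportion with margin E = 0.07 at 98% confidence, z = 2.326.
n = p̂(1−p̂)(z/E)² = 0.755 × 0.245 × (2.326/0.07)² = 204.24 — call this n₀.
Finite-population correction with N = 317: n = n₀ / (1 + (n₀−1)/N) = 204.24 / 1.641 = 124.46
Round up: n = 125.

n = 125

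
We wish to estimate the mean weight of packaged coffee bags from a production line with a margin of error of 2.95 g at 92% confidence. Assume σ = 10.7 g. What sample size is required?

41

For a mean, the margin of error is E = z·σ/√n, so n = (zσ/E)².
At 92% confidence, z = 1.751.
n = (1.751 × 10.7 / 2.95)² = 40.34
Round up: n = 41.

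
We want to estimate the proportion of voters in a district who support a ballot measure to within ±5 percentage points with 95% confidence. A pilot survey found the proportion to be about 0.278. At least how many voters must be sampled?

For a proportion with margin E = 0.05 at 95% confidence, z = 1.960.
n = p̂(1−p̂)(z/E)² = 0.278 × 0.722 × (1.960/0.05)² = 308.43
Round up: n = 309.

n = 309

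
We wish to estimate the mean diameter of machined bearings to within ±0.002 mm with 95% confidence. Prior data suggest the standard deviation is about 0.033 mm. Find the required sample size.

For a mean, the margin of error is E = z·σ/√n, so n = (zσ/E)².
At 95% confidence, z = 1.960.
n = (1.960 × 0.033 / 0.002)² = 1045.88
Round up: n = 1046.

1046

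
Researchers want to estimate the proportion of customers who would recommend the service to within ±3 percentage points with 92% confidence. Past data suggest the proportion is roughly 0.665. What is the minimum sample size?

n = 759

For a proportion with margin E = 0.03 at 92% confidence, z = 1.751.
n = p̂(1−p̂)(z/E)² = 0.665 × 0.335 × (1.751/0.03)² = 758.92
Round up: n = 759.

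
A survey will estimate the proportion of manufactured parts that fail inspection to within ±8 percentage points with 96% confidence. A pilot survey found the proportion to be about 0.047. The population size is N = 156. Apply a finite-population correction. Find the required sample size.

For a proportion with margin E = 0.08 at 96% confidence, z = 2.054.
n = p̂(1−p̂)(z/E)² = 0.047 × 0.953 × (2.054/0.08)² = 29.53 — call this n₀.
Finite-population correction with N = 156: n = n₀ / (1 + (n₀−1)/N) = 29.53 / 1.183 = 24.96
Round up: n = 25.

n = 25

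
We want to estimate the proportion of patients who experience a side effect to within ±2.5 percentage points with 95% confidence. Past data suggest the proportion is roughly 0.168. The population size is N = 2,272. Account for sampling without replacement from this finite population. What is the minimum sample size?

For a proportion with margin E = 0.025 at 95% confidence, z = 1.960.
n = p̂(1−p̂)(z/E)² = 0.168 × 0.832 × (1.960/0.025)² = 859.14 — call this n₀.
Finite-population correction with N = 2,272: n = n₀ / (1 + (n₀−1)/N) = 859.14 / 1.378 = 623.47
Round up: n = 624.

624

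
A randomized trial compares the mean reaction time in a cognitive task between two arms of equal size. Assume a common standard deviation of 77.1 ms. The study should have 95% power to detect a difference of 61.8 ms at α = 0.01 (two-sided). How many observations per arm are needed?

56 per group

For two equal groups, n per group = 2·((z_{α/2} + z_β)·σ/δ)².
z_{α/2} = 2.576; z_β = 1.645 (power 95%).
n = 2 × (4.221 × 77.1 / 61.8)² = 2 × 27.73 = 55.46
Round up: n = 56 per group.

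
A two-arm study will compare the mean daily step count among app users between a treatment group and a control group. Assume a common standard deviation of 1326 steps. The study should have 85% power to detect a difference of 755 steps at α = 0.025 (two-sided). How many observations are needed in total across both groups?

134 total

For two equal groups, n per group = 2·((z_{α/2} + z_β)·σ/δ)².
z_{α/2} = 2.241; z_β = 1.036 (power 85%).
n = 2 × (3.277 × 1326 / 755)² = 2 × 33.12 = 66.24
Round up: n = 67 per group.
Total across both groups: 2 × 67 = 134.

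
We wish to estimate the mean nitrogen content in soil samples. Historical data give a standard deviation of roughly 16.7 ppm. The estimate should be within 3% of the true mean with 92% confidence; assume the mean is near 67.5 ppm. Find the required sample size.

For a mean, the margin of error is E = z·σ/√n, so n = (zσ/E)².
At 92% confidence, z = 1.751.
E = 3% of 67.5 = 2.025 ppm.
n = (1.751 × 16.7 / 2.025)² = 208.52
Round up: n = 209.

209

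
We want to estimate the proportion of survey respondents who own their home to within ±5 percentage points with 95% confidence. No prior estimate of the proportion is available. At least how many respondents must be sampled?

For a proportion with margin E = 0.05 at 95% confidence, z = 1.960.
With no prior estimate, use p = 0.5, which maximizes p(1−p) at 0.25.
n = 0.25 × (z/E)² = 0.25 × (1.960/0.05)² = 384.16
Round up: n = 385.

385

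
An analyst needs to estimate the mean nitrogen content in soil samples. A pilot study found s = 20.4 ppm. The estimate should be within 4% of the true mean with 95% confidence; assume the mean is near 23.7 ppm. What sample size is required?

For a mean, the margin of error is E = z·σ/√n, so n = (zσ/E)².
At 95% confidence, z = 1.960.
E = 4% of 23.7 = 0.948 ppm.
n = (1.960 × 20.4 / 0.948)² = 1778.92
Round up: n = 1779.

1779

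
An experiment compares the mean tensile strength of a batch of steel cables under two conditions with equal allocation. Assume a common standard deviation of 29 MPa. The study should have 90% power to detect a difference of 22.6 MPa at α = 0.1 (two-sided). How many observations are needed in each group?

29 per group

For two equal groups, n per group = 2·((z_{α/2} + z_β)·σ/δ)².
z_{α/2} = 1.645; z_β = 1.282 (power 90%).
n = 2 × (2.927 × 29 / 22.6)² = 2 × 14.11 = 28.22
Round up: n = 29 per group.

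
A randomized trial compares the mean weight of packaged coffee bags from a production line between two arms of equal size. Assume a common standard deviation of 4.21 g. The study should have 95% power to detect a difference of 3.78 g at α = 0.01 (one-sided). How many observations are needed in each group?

40 per group

For two equal groups, n per group = 2·((z_α + z_β)·σ/δ)².
z_α = 2.326; z_β = 1.645 (power 95%).
n = 2 × (3.971 × 4.21 / 3.78)² = 2 × 19.56 = 39.12
Round up: n = 40 per group.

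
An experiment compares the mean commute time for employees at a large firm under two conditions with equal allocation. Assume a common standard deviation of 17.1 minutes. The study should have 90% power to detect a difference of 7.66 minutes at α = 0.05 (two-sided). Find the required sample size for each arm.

105 per group

For two equal groups, n per group = 2·((z_{α/2} + z_β)·σ/δ)².
z_{α/2} = 1.960; z_β = 1.282 (power 90%).
n = 2 × (3.242 × 17.1 / 7.66)² = 2 × 52.38 = 104.76
Round up: n = 105 per group.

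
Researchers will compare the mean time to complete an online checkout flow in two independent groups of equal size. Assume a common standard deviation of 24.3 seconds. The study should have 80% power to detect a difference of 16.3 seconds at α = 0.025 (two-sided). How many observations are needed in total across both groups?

86 total

For two equal groups, n per group = 2·((z_{α/2} + z_β)·σ/δ)².
z_{α/2} = 2.241; z_β = 0.842 (power 80%).
n = 2 × (3.083 × 24.3 / 16.3)² = 2 × 21.12 = 42.24
Round up: n = 43 per group.
Total across both groups: 2 × 43 = 86.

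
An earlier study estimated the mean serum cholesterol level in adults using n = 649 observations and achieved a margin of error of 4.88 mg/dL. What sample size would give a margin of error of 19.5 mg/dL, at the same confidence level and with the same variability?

41

Margin of error scales as 1/√n, so n₂ = n₁·(E₁/E₂)².
n₂ = 649 × (4.88/19.5)² = 649 × 0.06263 = 40.65
Round up: n₂ = 41.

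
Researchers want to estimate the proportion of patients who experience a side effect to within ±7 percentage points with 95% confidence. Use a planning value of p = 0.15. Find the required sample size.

For a proportion with margin E = 0.07 at 95% confidence, z = 1.960.
n = p̂(1−p̂)(z/E)² = 0.15 × 0.85 × (1.960/0.07)² = 99.96
Round up: n = 100.

n = 100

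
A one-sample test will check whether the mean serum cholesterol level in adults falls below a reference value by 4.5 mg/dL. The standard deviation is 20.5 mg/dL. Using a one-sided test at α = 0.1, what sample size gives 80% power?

94

For a one-sample z-test, n = ((z_α + z_β)·σ/δ)².
z_α = 1.282 (one-sided α = 0.1); z_β = 0.842 (power 80% → β = 0.2).
n = (2.124 × 20.5 / 4.5)² = 93.62
Round up: n = 94.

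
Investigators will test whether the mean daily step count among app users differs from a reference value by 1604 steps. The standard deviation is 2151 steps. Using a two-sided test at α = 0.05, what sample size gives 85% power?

17

For a one-sample z-test, n = ((z_{α/2} + z_β)·σ/δ)².
z_{α/2} = 1.960 (two-sided α = 0.05); z_β = 1.036 (power 85% → β = 0.15).
n = (2.996 × 2151 / 1604)² = 16.14
Round up: n = 17.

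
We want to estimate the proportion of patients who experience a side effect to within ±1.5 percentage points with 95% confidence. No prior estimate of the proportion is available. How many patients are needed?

For a proportion with margin E = 0.015 at 95% confidence, z = 1.960.
With no prior estimate, use p = 0.5, which maximizes p(1−p) at 0.25.
n = 0.25 × (z/E)² = 0.25 × (1.960/0.015)² = 4268.44
Round up: n = 4269.

n = 4269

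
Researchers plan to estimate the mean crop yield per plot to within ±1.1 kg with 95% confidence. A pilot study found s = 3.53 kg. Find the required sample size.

n = 40

For a mean, the margin of error is E = z·σ/√n, so n = (zσ/E)².
At 95% confidence, z = 1.960.
n = (1.960 × 3.53 / 1.1)² = 39.56
Round up: n = 40.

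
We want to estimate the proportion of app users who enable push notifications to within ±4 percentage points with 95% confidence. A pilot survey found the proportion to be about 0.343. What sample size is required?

542

For a proportion with margin E = 0.04 at 95% confidence, z = 1.960.
n = p̂(1−p̂)(z/E)² = 0.343 × 0.657 × (1.960/0.04)² = 541.07
Round up: n = 542.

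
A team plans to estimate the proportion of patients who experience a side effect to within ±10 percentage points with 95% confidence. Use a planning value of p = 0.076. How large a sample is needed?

For a proportion with margin E = 0.1 at 95% confidence, z = 1.960.
n = p̂(1−p̂)(z/E)² = 0.076 × 0.924 × (1.960/0.1)² = 26.98
Round up: n = 27.

n = 27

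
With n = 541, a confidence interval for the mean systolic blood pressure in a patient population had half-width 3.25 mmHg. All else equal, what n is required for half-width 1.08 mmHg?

Margin of error scales as 1/√n, so n₂ = n₁·(E₁/E₂)².
n₂ = 541 × (3.25/1.08)² = 541 × 9.056 = 4899.30
Round up: n₂ = 4900.

4900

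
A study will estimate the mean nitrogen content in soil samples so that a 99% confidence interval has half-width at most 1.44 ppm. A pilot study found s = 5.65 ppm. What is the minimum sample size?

n = 103

For a mean, the margin of error is E = z·σ/√n, so n = (zσ/E)².
At 99% confidence, z = 2.576.
n = (2.576 × 5.65 / 1.44)² = 102.16
Round up: n = 103.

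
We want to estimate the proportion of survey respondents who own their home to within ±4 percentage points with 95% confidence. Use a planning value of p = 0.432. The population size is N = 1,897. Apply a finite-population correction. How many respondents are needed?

n = 450

For a proportion with margin E = 0.04 at 95% confidence, z = 1.960.
n = p̂(1−p̂)(z/E)² = 0.432 × 0.568 × (1.960/0.04)² = 589.15 — call this n₀.
Finite-population correction with N = 1,897: n = n₀ / (1 + (n₀−1)/N) = 589.15 / 1.31 = 449.73
Round up: n = 450.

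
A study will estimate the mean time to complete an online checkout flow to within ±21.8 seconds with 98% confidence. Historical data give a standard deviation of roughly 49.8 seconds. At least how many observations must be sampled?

29

For a mean, the margin of error is E = z·σ/√n, so n = (zσ/E)².
At 98% confidence, z = 2.326.
n = (2.326 × 49.8 / 21.8)² = 28.23
Round up: n = 29.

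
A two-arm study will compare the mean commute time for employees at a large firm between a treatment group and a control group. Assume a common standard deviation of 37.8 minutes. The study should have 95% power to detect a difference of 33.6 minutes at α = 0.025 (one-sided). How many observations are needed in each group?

For two equal groups, n per group = 2·((z_α + z_β)·σ/δ)².
z_α = 1.960; z_β = 1.645 (power 95%).
n = 2 × (3.605 × 37.8 / 33.6)² = 2 × 16.45 = 32.90
Round up: n = 33 per group.

33 per group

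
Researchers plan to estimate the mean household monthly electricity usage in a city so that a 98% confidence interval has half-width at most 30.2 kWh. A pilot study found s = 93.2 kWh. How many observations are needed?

For a mean, the margin of error is E = z·σ/√n, so n = (zσ/E)².
At 98% confidence, z = 2.326.
n = (2.326 × 93.2 / 30.2)² = 51.53
Round up: n = 52.

n = 52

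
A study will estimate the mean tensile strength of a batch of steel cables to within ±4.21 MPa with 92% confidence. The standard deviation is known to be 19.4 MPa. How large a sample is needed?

For a mean, the margin of error is E = z·σ/√n, so n = (zσ/E)².
At 92% confidence, z = 1.751.
n = (1.751 × 19.4 / 4.21)² = 65.10
Round up: n = 66.

n = 66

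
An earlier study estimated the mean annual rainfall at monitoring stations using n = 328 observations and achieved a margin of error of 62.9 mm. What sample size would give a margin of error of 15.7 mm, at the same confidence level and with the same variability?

Margin of error scales as 1/√n, so n₂ = n₁·(E₁/E₂)².
n₂ = 328 × (62.9/15.7)² = 328 × 16.05 = 5264.40
Round up: n₂ = 5265.

5265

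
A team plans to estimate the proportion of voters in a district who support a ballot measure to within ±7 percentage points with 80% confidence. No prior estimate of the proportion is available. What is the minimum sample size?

For a proportion with margin E = 0.07 at 80% confidence, z = 1.282.
With no prior estimate, use p = 0.5, which maximizes p(1−p) at 0.25.
n = 0.25 × (z/E)² = 0.25 × (1.282/0.07)² = 83.85
Round up: n = 84.

84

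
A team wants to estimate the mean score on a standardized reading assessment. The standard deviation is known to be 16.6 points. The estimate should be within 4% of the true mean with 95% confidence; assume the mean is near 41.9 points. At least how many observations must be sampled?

For a mean, the margin of error is E = z·σ/√n, so n = (zσ/E)².
At 95% confidence, z = 1.960.
E = 4% of 41.9 = 1.676 points.
n = (1.960 × 16.6 / 1.676)² = 376.86
Round up: n = 377.

377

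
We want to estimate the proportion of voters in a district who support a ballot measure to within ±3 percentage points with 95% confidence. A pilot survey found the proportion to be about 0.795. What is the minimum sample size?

n = 696

For a proportion with margin E = 0.03 at 95% confidence, z = 1.960.
n = p̂(1−p̂)(z/E)² = 0.795 × 0.205 × (1.960/0.03)² = 695.65
Round up: n = 696.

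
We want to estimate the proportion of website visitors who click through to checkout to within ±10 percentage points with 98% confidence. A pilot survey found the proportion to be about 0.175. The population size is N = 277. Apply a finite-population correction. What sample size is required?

For a proportion with margin E = 0.1 at 98% confidence, z = 2.326.
n = p̂(1−p̂)(z/E)² = 0.175 × 0.825 × (2.326/0.1)² = 78.11 — call this n₀.
Finite-population correction with N = 277: n = n₀ / (1 + (n₀−1)/N) = 78.11 / 1.278 = 61.12
Round up: n = 62.

n = 62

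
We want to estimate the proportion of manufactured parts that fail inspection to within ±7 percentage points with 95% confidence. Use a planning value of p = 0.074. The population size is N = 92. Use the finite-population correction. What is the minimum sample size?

35

For a proportion with margin E = 0.07 at 95% confidence, z = 1.960.
n = p̂(1−p̂)(z/E)² = 0.074 × 0.926 × (1.960/0.07)² = 53.72 — call this n₀.
Finite-population correction with N = 92: n = n₀ / (1 + (n₀−1)/N) = 53.72 / 1.573 = 34.15
Round up: n = 35.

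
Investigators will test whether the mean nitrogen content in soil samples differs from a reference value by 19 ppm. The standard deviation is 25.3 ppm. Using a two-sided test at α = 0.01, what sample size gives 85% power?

For a one-sample z-test, n = ((z_{α/2} + z_β)·σ/δ)².
z_{α/2} = 2.576 (two-sided α = 0.01); z_β = 1.036 (power 85% → β = 0.15).
n = (3.612 × 25.3 / 19)² = 23.13
Round up: n = 24.

24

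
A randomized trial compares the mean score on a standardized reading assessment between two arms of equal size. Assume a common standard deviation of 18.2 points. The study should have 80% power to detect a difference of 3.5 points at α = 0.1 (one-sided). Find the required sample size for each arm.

244 per group

For two equal groups, n per group = 2·((z_α + z_β)·σ/δ)².
z_α = 1.282; z_β = 0.842 (power 80%).
n = 2 × (2.124 × 18.2 / 3.5)² = 2 × 121.99 = 243.98
Round up: n = 244 per group.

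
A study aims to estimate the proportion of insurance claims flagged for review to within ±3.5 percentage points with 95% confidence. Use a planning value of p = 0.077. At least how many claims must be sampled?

For a proportion with margin E = 0.035 at 95% confidence, z = 1.960.
n = p̂(1−p̂)(z/E)² = 0.077 × 0.923 × (1.960/0.035)² = 222.88
Round up: n = 223.

n = 223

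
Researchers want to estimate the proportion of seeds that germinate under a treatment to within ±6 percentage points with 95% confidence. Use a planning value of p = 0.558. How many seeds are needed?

264

For a proportion with margin E = 0.06 at 95% confidence, z = 1.960.
n = p̂(1−p̂)(z/E)² = 0.558 × 0.442 × (1.960/0.06)² = 263.19
Round up: n = 264.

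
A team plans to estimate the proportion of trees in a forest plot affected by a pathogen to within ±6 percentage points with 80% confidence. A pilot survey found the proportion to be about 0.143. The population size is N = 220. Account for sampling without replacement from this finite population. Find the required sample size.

For a proportion with margin E = 0.06 at 80% confidence, z = 1.282.
n = p̂(1−p̂)(z/E)² = 0.143 × 0.857 × (1.282/0.06)² = 55.95 — call this n₀.
Finite-population correction with N = 220: n = n₀ / (1 + (n₀−1)/N) = 55.95 / 1.25 = 44.76
Round up: n = 45.

45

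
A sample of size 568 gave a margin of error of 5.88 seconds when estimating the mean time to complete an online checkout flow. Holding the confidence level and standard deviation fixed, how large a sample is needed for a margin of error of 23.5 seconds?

Margin of error scales as 1/√n, so n₂ = n₁·(E₁/E₂)².
n₂ = 568 × (5.88/23.5)² = 568 × 0.06261 = 35.56
Round up: n₂ = 36.

36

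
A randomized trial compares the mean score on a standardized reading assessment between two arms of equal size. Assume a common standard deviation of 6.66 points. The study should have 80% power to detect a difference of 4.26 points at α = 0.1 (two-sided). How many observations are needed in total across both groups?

For two equal groups, n per group = 2·((z_{α/2} + z_β)·σ/δ)².
z_{α/2} = 1.645; z_β = 0.842 (power 80%).
n = 2 × (2.487 × 6.66 / 4.26)² = 2 × 15.12 = 30.24
Round up: n = 31 per group.
Total across both groups: 2 × 31 = 62.

62 total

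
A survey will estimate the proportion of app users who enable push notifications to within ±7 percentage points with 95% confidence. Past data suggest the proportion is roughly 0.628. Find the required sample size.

n = 184

For a proportion with margin E = 0.07 at 95% confidence, z = 1.960.
n = p̂(1−p̂)(z/E)² = 0.628 × 0.372 × (1.960/0.07)² = 183.15
Round up: n = 184.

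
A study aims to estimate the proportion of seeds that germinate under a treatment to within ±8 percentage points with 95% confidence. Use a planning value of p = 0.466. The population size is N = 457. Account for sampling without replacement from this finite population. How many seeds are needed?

113

For a proportion with margin E = 0.08 at 95% confidence, z = 1.960.
n = p̂(1−p̂)(z/E)² = 0.466 × 0.534 × (1.960/0.08)² = 149.37 — call this n₀.
Finite-population correction with N = 457: n = n₀ / (1 + (n₀−1)/N) = 149.37 / 1.325 = 112.73
Round up: n = 113.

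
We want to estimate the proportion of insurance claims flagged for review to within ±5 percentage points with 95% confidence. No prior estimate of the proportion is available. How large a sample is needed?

n = 385

For a proportion with margin E = 0.05 at 95% confidence, z = 1.960.
With no prior estimate, use p = 0.5, which maximizes p(1−p) at 0.25.
n = 0.25 × (z/E)² = 0.25 × (1.960/0.05)² = 384.16
Round up: n = 385.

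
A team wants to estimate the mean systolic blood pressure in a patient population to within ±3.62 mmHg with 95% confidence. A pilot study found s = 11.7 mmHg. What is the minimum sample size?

n = 41

For a mean, the margin of error is E = z·σ/√n, so n = (zσ/E)².
At 95% confidence, z = 1.960.
n = (1.960 × 11.7 / 3.62)² = 40.13
Round up: n = 41.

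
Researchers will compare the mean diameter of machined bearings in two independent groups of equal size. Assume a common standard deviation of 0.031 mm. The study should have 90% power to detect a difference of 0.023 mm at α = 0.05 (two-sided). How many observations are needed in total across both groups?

For two equal groups, n per group = 2·((z_{α/2} + z_β)·σ/δ)².
z_{α/2} = 1.960; z_β = 1.282 (power 90%).
n = 2 × (3.242 × 0.031 / 0.023)² = 2 × 19.09 = 38.18
Round up: n = 39 per group.
Total across both groups: 2 × 39 = 78.

78 total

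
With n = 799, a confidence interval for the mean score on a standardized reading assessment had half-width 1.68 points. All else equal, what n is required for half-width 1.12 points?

1798

Margin of error scales as 1/√n, so n₂ = n₁·(E₁/E₂)².
n₂ = 799 × (1.68/1.12)² = 799 × 2.25 = 1797.75
Round up: n₂ = 1798.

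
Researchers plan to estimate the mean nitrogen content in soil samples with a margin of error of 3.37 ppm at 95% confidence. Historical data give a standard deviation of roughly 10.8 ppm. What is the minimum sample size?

For a mean, the margin of error is E = z·σ/√n, so n = (zσ/E)².
At 95% confidence, z = 1.960.
n = (1.960 × 10.8 / 3.37)² = 39.45
Round up: n = 40.

n = 40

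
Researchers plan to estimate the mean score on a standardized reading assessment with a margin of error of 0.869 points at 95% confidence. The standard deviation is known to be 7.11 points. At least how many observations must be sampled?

258

For a mean, the margin of error is E = z·σ/√n, so n = (zσ/E)².
At 95% confidence, z = 1.960.
n = (1.960 × 7.11 / 0.869)² = 257.16
Round up: n = 258.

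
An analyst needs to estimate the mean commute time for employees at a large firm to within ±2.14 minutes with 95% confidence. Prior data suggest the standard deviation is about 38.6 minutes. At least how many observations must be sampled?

For a mean, the margin of error is E = z·σ/√n, so n = (zσ/E)².
At 95% confidence, z = 1.960.
n = (1.960 × 38.6 / 2.14)² = 1249.85
Round up: n = 1250.

1250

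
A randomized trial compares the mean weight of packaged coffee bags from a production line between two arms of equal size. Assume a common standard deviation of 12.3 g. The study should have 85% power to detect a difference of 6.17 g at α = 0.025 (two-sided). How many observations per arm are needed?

For two equal groups, n per group = 2·((z_{α/2} + z_β)·σ/δ)².
z_{α/2} = 2.241; z_β = 1.036 (power 85%).
n = 2 × (3.277 × 12.3 / 6.17)² = 2 × 42.68 = 85.36
Round up: n = 86 per group.

86 per group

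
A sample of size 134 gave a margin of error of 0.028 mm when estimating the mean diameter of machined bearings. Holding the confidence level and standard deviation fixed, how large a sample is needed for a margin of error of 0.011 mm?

Margin of error scales as 1/√n, so n₂ = n₁·(E₁/E₂)².
n₂ = 134 × (0.028/0.011)² = 134 × 6.479 = 868.19
Round up: n₂ = 869.

869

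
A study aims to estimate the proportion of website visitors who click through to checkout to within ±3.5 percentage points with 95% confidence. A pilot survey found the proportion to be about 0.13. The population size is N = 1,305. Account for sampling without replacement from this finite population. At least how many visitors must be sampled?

280

For a proportion with margin E = 0.035 at 95% confidence, z = 1.960.
n = p̂(1−p̂)(z/E)² = 0.13 × 0.87 × (1.960/0.035)² = 354.68 — call this n₀.
Finite-population correction with N = 1,305: n = n₀ / (1 + (n₀−1)/N) = 354.68 / 1.271 = 279.06
Round up: n = 280.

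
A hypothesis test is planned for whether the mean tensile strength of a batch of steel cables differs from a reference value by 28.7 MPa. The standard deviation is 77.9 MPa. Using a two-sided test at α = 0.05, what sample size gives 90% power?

n = 78

For a one-sample z-test, n = ((z_{α/2} + z_β)·σ/δ)².
z_{α/2} = 1.960 (two-sided α = 0.05); z_β = 1.282 (power 90% → β = 0.1).
n = (3.242 × 77.9 / 28.7)² = 77.43
Round up: n = 78.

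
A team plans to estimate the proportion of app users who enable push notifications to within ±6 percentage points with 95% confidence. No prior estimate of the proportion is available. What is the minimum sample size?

For a proportion with margin E = 0.06 at 95% confidence, z = 1.960.
With no prior estimate, use p = 0.5, which maximizes p(1−p) at 0.25.
n = 0.25 × (z/E)² = 0.25 × (1.960/0.06)² = 266.78
Round up: n = 267.

267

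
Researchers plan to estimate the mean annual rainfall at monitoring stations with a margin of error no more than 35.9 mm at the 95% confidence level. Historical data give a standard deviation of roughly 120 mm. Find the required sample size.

For a mean, the margin of error is E = z·σ/√n, so n = (zσ/E)².
At 95% confidence, z = 1.960.
n = (1.960 × 120 / 35.9)² = 42.92
Round up: n = 43.

n = 43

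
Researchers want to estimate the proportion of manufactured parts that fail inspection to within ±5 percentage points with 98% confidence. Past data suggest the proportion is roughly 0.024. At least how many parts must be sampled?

For a proportion with margin E = 0.05 at 98% confidence, z = 2.326.
n = p̂(1−p̂)(z/E)² = 0.024 × 0.976 × (2.326/0.05)² = 50.69
Round up: n = 51.

51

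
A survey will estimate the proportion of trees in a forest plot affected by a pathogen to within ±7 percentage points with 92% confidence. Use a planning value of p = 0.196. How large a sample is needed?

For a proportion with margin E = 0.07 at 92% confidence, z = 1.751.
n = p̂(1−p̂)(z/E)² = 0.196 × 0.804 × (1.751/0.07)² = 98.60
Round up: n = 99.

n = 99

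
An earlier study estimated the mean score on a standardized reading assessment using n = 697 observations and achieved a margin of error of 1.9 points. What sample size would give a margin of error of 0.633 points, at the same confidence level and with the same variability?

6280

Margin of error scales as 1/√n, so n₂ = n₁·(E₁/E₂)².
n₂ = 697 × (1.9/0.633)² = 697 × 9.009 = 6279.27
Round up: n₂ = 6280.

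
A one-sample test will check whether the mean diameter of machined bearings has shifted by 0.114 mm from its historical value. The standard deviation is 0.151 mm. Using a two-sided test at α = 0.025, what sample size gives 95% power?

For a one-sample z-test, n = ((z_{α/2} + z_β)·σ/δ)².
z_{α/2} = 2.241 (two-sided α = 0.025); z_β = 1.645 (power 95% → β = 0.05).
n = (3.886 × 0.151 / 0.114)² = 26.49
Round up: n = 27.

27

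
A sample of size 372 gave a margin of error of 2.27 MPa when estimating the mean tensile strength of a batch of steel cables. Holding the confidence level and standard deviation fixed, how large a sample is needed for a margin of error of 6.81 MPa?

42

Margin of error scales as 1/√n, so n₂ = n₁·(E₁/E₂)².
n₂ = 372 × (2.27/6.81)² = 372 × 0.1111 = 41.33
Round up: n₂ = 42.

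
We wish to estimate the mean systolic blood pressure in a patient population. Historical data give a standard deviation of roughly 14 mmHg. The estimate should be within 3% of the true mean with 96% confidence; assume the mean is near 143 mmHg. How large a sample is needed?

45

For a mean, the margin of error is E = z·σ/√n, so n = (zσ/E)².
At 96% confidence, z = 2.054.
E = 3% of 143 = 4.29 mmHg.
n = (2.054 × 14 / 4.29)² = 44.93
Round up: n = 45.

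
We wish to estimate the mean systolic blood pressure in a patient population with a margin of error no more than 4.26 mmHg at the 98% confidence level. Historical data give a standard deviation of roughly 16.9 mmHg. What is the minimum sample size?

For a mean, the margin of error is E = z·σ/√n, so n = (zσ/E)².
At 98% confidence, z = 2.326.
n = (2.326 × 16.9 / 4.26)² = 85.15
Round up: n = 86.

86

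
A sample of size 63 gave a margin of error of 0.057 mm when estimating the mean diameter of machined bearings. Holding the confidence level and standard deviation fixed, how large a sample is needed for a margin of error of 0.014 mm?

1045

Margin of error scales as 1/√n, so n₂ = n₁·(E₁/E₂)².
n₂ = 63 × (0.057/0.014)² = 63 × 16.58 = 1044.54
Round up: n₂ = 1045.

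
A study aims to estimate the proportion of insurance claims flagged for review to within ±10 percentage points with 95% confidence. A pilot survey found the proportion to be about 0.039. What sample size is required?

15

For a proportion with margin E = 0.1 at 95% confidence, z = 1.960.
n = p̂(1−p̂)(z/E)² = 0.039 × 0.961 × (1.960/0.1)² = 14.40
Round up: n = 15.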